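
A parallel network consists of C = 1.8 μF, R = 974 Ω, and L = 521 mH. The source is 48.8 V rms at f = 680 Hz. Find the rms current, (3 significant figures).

357 mA

ω = 2πf = 4273 rad/s
X_L = ωL = 2230 Ω
X_C = 1/(ωC) = 130 Ω
Parallel: admittances add. Y = 1/R + 1/(jωL) + jωC
Y = (0.00103 + j0.00724) S
|Y| = 0.00731 S → |Z| = 1/|Y| = 137 Ω, ∠Z = −∠Y = -81.9°
I = V/|Z| = 48.8/137 = 357 mA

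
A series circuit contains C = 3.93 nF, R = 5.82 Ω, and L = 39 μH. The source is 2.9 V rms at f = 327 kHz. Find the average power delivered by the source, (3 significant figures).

ω = 2πf = 2.055e+06 rad/s
X_L = ωL = 80.1 Ω
X_C = 1/(ωC) = 124 Ω
Net reactance X = X_L − X_C = -43.7 Ω
Z = 5.82 − j43.7 Ω
|Z| = √(5.82² + 43.7²) = 44.1 Ω
∠Z = arctan(-43.7/5.82) = -82.4°
I = V/|Z| = 65.8 mA
P = VI cos φ = 2.9 × 0.0658 × cos(-82.4°) = 25.2 mW

25.2 mW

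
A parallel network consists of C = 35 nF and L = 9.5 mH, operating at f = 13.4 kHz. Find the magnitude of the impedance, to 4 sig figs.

ω = 2πf = 84190 rad/s
X_L = ωL = 799.8 Ω
X_C = 1/(ωC) = 339.3 Ω
Parallel: admittances add. Y = 1/(jωL) + jωC
Y = (0 + j0.001697) S
|Y| = 0.001697 S → |Z| = 1/|Y| = 589.4 Ω, ∠Z = −∠Y = -90.00°

589.4 Ω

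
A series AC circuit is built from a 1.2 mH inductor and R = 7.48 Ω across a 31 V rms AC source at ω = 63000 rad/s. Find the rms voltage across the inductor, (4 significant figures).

X_L = ωL = 75.60 Ω
Z = 7.480 + j75.60 Ω
|Z| = √(7.480² + 75.60²) = 75.97 Ω
I = V/|Z| = 408.1 mA
V_L = I·|Z_L| = 0.4081 × 75.60 = 30.85 V

30.85 V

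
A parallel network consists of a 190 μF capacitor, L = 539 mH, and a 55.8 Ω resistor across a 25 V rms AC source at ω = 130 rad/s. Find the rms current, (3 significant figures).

X_L = ωL = 70.1 Ω
X_C = 1/(ωC) = 40.5 Ω
Parallel: admittances add. Y = 1/R + 1/(jωL) + jωC
Y = (0.0179 + j0.0104) S
|Y| = 0.0207 S → |Z| = 1/|Y| = 48.2 Ω, ∠Z = −∠Y = -30.2°
I = V/|Z| = 25/48.2 = 518 mA

518 mA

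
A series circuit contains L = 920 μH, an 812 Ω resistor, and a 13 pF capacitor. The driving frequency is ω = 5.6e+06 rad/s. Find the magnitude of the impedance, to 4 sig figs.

X_L = ωL = 5152 Ω
X_C = 1/(ωC) = 13740 Ω
Net reactance X = X_L − X_C = -8584 Ω
Z = 812.0 − j8584 Ω
|Z| = √(812.0² + 8584²) = 8623 Ω

8623 Ω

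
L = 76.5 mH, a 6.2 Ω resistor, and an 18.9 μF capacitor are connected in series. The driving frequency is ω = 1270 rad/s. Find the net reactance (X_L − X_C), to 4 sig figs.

X_L = ωL = 97.16 Ω
X_C = 1/(ωC) = 41.66 Ω
X = 97.16 − 41.66 = 55.49 Ω

55.49 Ω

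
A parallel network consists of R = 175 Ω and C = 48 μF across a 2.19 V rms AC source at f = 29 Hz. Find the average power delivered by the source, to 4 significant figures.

27.41 mW

ω = 2πf = 182.2 rad/s
X_C = 1/(ωC) = 114.3 Ω
Parallel: admittances add. Y = 1/R + jωC
Y = (0.005714 + j0.008746) S
|Y| = 0.01045 S → |Z| = 1/|Y| = 95.72 Ω, ∠Z = −∠Y = -56.84°
I = V/|Z| = 22.88 mA
P = VI cos φ = 2.19 × 0.02288 × cos(-56.84°) = 27.41 mW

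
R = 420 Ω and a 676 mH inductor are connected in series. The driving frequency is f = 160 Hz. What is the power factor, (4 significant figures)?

0.5257

ω = 2πf = 1005 rad/s
X_L = ωL = 679.6 Ω
Z = 420.0 + j679.6 Ω
|Z| = √(420.0² + 679.6²) = 798.9 Ω
∠Z = arctan(679.6/420.0) = 58.28°
cos φ = cos(58.28°) = 0.5257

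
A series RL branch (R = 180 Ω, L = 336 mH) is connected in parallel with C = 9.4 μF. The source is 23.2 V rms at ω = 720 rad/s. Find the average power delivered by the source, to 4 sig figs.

X_L = ωL = 241.9 Ω
X_C = 1/(ωC) = 147.8 Ω
Branch 1 (R+jX_L): Z₁ = 180.0 + j241.9 Ω, |Z₁| = 301.5 Ω
Branch 2 (−jX_C): Z₂ = −j147.8 Ω
Parallel: Z = Z₁Z₂/(Z₁+Z₂), |Z| = 219.3 Ω, ∠Z = -64.27°
I = V/|Z| = 105.8 mA
P = VI cos φ = 23.2 × 0.1058 × cos(-64.27°) = 1.066 W

1.066 W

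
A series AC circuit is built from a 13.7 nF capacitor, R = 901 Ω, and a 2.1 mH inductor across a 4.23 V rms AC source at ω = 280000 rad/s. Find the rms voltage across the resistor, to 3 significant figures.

3.98 V

X_L = ωL = 588 Ω
X_C = 1/(ωC) = 261 Ω
Net reactance X = X_L − X_C = 327 Ω
Z = 901 + j327 Ω
|Z| = √(901² + 327²) = 959 Ω
I = V/|Z| = 4.41 mA
V_R = I·|Z_R| = 0.00441 × 901 = 3.98 V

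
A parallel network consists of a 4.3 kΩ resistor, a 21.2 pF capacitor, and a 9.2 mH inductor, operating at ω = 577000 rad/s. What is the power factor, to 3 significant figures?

0.797

X_L = ωL = 5310 Ω
X_C = 1/(ωC) = 81800 Ω
Parallel: admittances add. Y = 1/R + 1/(jωL) + jωC
Y = (0.000233 − j0.000176) S
|Y| = 0.000292 S → |Z| = 1/|Y| = 3430 Ω, ∠Z = −∠Y = 37.1°
cos φ = cos(37.1°) = 0.797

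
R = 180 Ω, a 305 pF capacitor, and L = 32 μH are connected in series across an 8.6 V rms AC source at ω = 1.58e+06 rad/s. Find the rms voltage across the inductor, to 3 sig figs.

0.214 V

X_L = ωL = 50.6 Ω
X_C = 1/(ωC) = 2080 Ω
Net reactance X = X_L − X_C = -2020 Ω
Z = 180 − j2020 Ω
|Z| = √(180² + 2020²) = 2030 Ω
I = V/|Z| = 4.23 mA
V_L = I·|Z_L| = 0.00423 × 50.6 = 0.214 V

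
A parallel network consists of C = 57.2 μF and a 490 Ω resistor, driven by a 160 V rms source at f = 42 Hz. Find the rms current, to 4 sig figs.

ω = 2πf = 263.9 rad/s
X_C = 1/(ωC) = 66.25 Ω
Parallel: admittances add. Y = 1/R + jωC
Y = (0.002041 + j0.01509) S
|Y| = 0.01523 S → |Z| = 1/|Y| = 65.65 Ω, ∠Z = −∠Y = -82.30°
I = V/|Z| = 160/65.65 = 2.437 A

2.437 A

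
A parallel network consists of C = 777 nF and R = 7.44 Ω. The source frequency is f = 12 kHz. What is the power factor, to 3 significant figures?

ω = 2πf = 75400 rad/s
X_C = 1/(ωC) = 17.1 Ω
Parallel: admittances add. Y = 1/R + jωC
Y = (0.134 + j0.0586) S
|Y| = 0.147 S → |Z| = 1/|Y| = 6.82 Ω, ∠Z = −∠Y = -23.6°
cos φ = cos(-23.6°) = 0.917

0.917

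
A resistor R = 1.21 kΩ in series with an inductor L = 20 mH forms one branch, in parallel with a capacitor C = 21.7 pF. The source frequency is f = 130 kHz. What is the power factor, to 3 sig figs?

ω = 2πf = 816800 rad/s
X_L = ωL = 16300 Ω
X_C = 1/(ωC) = 56400 Ω
Branch 1 (R+jX_L): Z₁ = 1210 + j16300 Ω, |Z₁| = 16400 Ω
Branch 2 (−jX_C): Z₂ = −j56400 Ω
Parallel: Z = Z₁Z₂/(Z₁+Z₂), |Z| = 23000 Ω, ∠Z = 84.0°
cos φ = cos(84.0°) = 0.104

0.104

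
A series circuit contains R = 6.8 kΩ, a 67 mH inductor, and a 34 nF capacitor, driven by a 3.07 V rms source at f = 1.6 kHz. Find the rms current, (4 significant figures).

428.6 μA

ω = 2πf = 10050 rad/s
X_L = ωL = 673.6 Ω
X_C = 1/(ωC) = 2926 Ω
Net reactance X = X_L − X_C = -2252 Ω
Z = 6800 − j2252 Ω
|Z| = √(6800² + 2252²) = 7163 Ω
I = V/|Z| = 3.07/7163 = 428.6 μA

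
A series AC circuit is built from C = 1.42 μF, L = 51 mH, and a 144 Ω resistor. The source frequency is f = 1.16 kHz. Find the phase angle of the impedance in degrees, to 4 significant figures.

ω = 2πf = 7288 rad/s
X_L = ωL = 371.7 Ω
X_C = 1/(ωC) = 96.62 Ω
Net reactance X = X_L − X_C = 275.1 Ω
Z = 144.0 + j275.1 Ω
|Z| = √(144.0² + 275.1²) = 310.5 Ω
∠Z = arctan(275.1/144.0) = 62.37°

62.37°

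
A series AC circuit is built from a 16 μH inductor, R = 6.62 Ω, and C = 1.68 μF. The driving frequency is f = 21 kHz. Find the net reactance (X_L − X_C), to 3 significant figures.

-2.40 Ω

ω = 2πf = 131900 rad/s
X_L = ωL = 2.11 Ω
X_C = 1/(ωC) = 4.51 Ω
X = 2.11 − 4.51 = -2.40 Ω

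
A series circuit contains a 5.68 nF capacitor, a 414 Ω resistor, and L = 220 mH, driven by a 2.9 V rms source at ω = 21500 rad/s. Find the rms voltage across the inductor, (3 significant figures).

3.94 V

X_L = ωL = 4730 Ω
X_C = 1/(ωC) = 8190 Ω
Net reactance X = X_L − X_C = -3460 Ω
Z = 414 − j3460 Ω
|Z| = √(414² + 3460²) = 3480 Ω
I = V/|Z| = 833 μA
V_L = I·|Z_L| = 0.000833 × 4730 = 3.94 V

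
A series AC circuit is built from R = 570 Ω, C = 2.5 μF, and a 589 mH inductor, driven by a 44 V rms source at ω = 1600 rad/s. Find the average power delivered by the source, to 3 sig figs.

1.37 W

X_L = ωL = 942 Ω
X_C = 1/(ωC) = 250 Ω
Net reactance X = X_L − X_C = 692 Ω
Z = 570 + j692 Ω
|Z| = √(570² + 692²) = 897 Ω
∠Z = arctan(692/570) = 50.5°
I = V/|Z| = 49.1 mA
P = VI cos φ = 44 × 0.0491 × cos(50.5°) = 1.37 W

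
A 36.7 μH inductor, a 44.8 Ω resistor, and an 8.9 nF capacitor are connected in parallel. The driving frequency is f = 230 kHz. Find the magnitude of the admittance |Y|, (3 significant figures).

23.1 mS

ω = 2πf = 1.445e+06 rad/s
X_L = ωL = 53.0 Ω
X_C = 1/(ωC) = 77.8 Ω
Parallel: admittances add. Y = 1/R + 1/(jωL) + jωC
Y = (0.0223 − j0.00599) S
|Y| = 0.0231 S → |Z| = 1/|Y| = 43.3 Ω, ∠Z = −∠Y = 15.0°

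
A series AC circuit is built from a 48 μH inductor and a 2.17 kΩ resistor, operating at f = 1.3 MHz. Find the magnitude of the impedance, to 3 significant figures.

2210 Ω

ω = 2πf = 8.168e+06 rad/s
X_L = ωL = 392 Ω
Z = 2170 + j392 Ω
|Z| = √(2170² + 392²) = 2210 Ω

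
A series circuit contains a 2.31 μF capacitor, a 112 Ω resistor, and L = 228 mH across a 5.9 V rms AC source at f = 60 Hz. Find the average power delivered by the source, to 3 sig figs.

3.42 mW

ω = 2πf = 377.0 rad/s
X_L = ωL = 86.0 Ω
X_C = 1/(ωC) = 1150 Ω
Net reactance X = X_L − X_C = -1060 Ω
Z = 112 − j1060 Ω
|Z| = √(112² + 1060²) = 1070 Ω
∠Z = arctan(-1060/112) = -84.0°
I = V/|Z| = 5.52 mA
P = VI cos φ = 5.9 × 0.00552 × cos(-84.0°) = 3.42 mW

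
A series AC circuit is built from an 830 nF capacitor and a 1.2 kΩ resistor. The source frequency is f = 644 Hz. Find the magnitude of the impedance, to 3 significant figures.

ω = 2πf = 4046 rad/s
X_C = 1/(ωC) = 298 Ω
Z = 1200 − j298 Ω
|Z| = √(1200² + 298²) = 1240 Ω

1240 Ω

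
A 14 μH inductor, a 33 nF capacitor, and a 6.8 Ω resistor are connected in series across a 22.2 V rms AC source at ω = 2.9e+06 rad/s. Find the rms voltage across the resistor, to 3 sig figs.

X_L = ωL = 40.6 Ω
X_C = 1/(ωC) = 10.4 Ω
Net reactance X = X_L − X_C = 30.2 Ω
Z = 6.80 + j30.2 Ω
|Z| = √(6.80² + 30.2²) = 30.9 Ω
I = V/|Z| = 718 mA
V_R = I·|Z_R| = 0.718 × 6.80 = 4.88 V

4.88 V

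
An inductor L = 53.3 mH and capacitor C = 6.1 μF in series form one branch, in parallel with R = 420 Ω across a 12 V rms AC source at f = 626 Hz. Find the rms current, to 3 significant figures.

76.9 mA

ω = 2πf = 3933 rad/s
X_L = ωL = 210 Ω
X_C = 1/(ωC) = 41.7 Ω
Branch 1: Z₁ = R = 420 Ω
Branch 2 (series LC): Z₂ = j(X_L − X_C) = j168 Ω
Parallel: Z = Z₁Z₂/(Z₁+Z₂), |Z| = 156 Ω, ∠Z = 68.2°
I = V/|Z| = 12/156 = 76.9 mA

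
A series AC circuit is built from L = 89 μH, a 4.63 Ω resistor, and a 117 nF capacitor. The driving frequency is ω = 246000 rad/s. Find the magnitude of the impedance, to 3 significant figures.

X_L = ωL = 21.9 Ω
X_C = 1/(ωC) = 34.7 Ω
Net reactance X = X_L − X_C = -12.8 Ω
Z = 4.63 − j12.8 Ω
|Z| = √(4.63² + 12.8²) = 13.7 Ω

13.7 Ω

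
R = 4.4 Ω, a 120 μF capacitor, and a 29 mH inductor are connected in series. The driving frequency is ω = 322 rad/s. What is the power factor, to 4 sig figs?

X_L = ωL = 9.338 Ω
X_C = 1/(ωC) = 25.88 Ω
Net reactance X = X_L − X_C = -16.54 Ω
Z = 4.400 − j16.54 Ω
|Z| = √(4.400² + 16.54²) = 17.12 Ω
∠Z = arctan(-16.54/4.400) = -75.10°
cos φ = cos(-75.10°) = 0.2571

0.2571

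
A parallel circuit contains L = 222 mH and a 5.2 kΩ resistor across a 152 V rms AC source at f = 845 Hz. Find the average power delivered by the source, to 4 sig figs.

4.443 W

ω = 2πf = 5309 rad/s
X_L = ωL = 1179 Ω
Parallel: admittances add. Y = 1/R + 1/(jωL)
Y = (0.0001923 − j0.0008484) S
|Y| = 0.0008699 S → |Z| = 1/|Y| = 1150 Ω, ∠Z = −∠Y = 77.23°
I = V/|Z| = 132.2 mA
P = VI cos φ = 152 × 0.1322 × cos(77.23°) = 4.443 W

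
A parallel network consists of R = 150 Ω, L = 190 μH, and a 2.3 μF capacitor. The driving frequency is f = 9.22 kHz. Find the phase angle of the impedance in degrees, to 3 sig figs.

-81.1°

ω = 2πf = 57930 rad/s
X_L = ωL = 11.0 Ω
X_C = 1/(ωC) = 7.51 Ω
Parallel: admittances add. Y = 1/R + 1/(jωL) + jωC
Y = (0.00667 + j0.0424) S
|Y| = 0.0429 S → |Z| = 1/|Y| = 23.3 Ω, ∠Z = −∠Y = -81.1°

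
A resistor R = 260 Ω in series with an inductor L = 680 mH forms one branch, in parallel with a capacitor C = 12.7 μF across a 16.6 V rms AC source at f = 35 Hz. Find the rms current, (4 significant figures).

ω = 2πf = 219.9 rad/s
X_L = ωL = 149.5 Ω
X_C = 1/(ωC) = 358.1 Ω
Branch 1 (R+jX_L): Z₁ = 260.0 + j149.5 Ω, |Z₁| = 299.9 Ω
Branch 2 (−jX_C): Z₂ = −j358.1 Ω
Parallel: Z = Z₁Z₂/(Z₁+Z₂), |Z| = 322.2 Ω, ∠Z = -21.37°
I = V/|Z| = 16.6/322.2 = 51.52 mA

51.52 mA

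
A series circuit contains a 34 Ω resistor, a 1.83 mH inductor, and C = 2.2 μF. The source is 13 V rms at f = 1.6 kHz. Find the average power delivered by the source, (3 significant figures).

3.06 W

ω = 2πf = 10050 rad/s
X_L = ωL = 18.4 Ω
X_C = 1/(ωC) = 45.2 Ω
Net reactance X = X_L − X_C = -26.8 Ω
Z = 34.0 − j26.8 Ω
|Z| = √(34.0² + 26.8²) = 43.3 Ω
∠Z = arctan(-26.8/34.0) = -38.3°
I = V/|Z| = 300 mA
P = VI cos φ = 13 × 0.300 × cos(-38.3°) = 3.06 W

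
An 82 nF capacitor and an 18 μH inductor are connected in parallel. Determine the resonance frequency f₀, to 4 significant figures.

ω₀ = 1/√(LC) = 1/√(1.8e-05 × 8.2e-08) = 823100 rad/s
f₀ = ω₀/(2π) = 131.0 kHz

131.0 kHz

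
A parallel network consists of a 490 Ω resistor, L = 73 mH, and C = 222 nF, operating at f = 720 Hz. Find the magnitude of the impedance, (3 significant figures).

ω = 2πf = 4524 rad/s
X_L = ωL = 330 Ω
X_C = 1/(ωC) = 996 Ω
Parallel: admittances add. Y = 1/R + 1/(jωL) + jωC
Y = (0.00204 − j0.00202) S
|Y| = 0.00287 S → |Z| = 1/|Y| = 348 Ω, ∠Z = −∠Y = 44.8°

348 Ω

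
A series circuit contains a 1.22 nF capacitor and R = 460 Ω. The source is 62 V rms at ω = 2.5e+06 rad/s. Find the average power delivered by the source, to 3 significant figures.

X_C = 1/(ωC) = 328 Ω
Z = 460 − j328 Ω
|Z| = √(460² + 328²) = 565 Ω
∠Z = arctan(-328/460) = -35.5°
I = V/|Z| = 110 mA
P = VI cos φ = 62 × 0.110 × cos(-35.5°) = 5.54 W

5.54 W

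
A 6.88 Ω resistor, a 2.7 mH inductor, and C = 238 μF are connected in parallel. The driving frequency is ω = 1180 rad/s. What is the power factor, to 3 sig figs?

0.975

X_L = ωL = 3.19 Ω
X_C = 1/(ωC) = 3.56 Ω
Parallel: admittances add. Y = 1/R + 1/(jωL) + jωC
Y = (0.145 − j0.0330) S
|Y| = 0.149 S → |Z| = 1/|Y| = 6.71 Ω, ∠Z = −∠Y = 12.8°
cos φ = cos(12.8°) = 0.975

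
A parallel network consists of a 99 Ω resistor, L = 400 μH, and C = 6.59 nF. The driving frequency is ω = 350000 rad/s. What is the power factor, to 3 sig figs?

0.902

X_L = ωL = 140 Ω
X_C = 1/(ωC) = 434 Ω
Parallel: admittances add. Y = 1/R + 1/(jωL) + jωC
Y = (0.0101 − j0.00484) S
|Y| = 0.0112 S → |Z| = 1/|Y| = 89.3 Ω, ∠Z = −∠Y = 25.6°
cos φ = cos(25.6°) = 0.902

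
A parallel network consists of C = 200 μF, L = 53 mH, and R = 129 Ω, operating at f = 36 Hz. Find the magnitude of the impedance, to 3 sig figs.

25.7 Ω

ω = 2πf = 226.2 rad/s
X_L = ωL = 12.0 Ω
X_C = 1/(ωC) = 22.1 Ω
Parallel: admittances add. Y = 1/R + 1/(jωL) + jωC
Y = (0.00775 − j0.0382) S
|Y| = 0.0390 S → |Z| = 1/|Y| = 25.7 Ω, ∠Z = −∠Y = 78.5°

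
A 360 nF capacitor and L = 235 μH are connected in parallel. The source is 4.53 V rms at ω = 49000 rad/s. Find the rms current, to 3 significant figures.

X_L = ωL = 11.5 Ω
X_C = 1/(ωC) = 56.7 Ω
Parallel: admittances add. Y = 1/(jωL) + jωC
Y = (0 − j0.0692) S
|Y| = 0.0692 S → |Z| = 1/|Y| = 14.5 Ω, ∠Z = −∠Y = 90.0°
I = V/|Z| = 4.53/14.5 = 313 mA

313 mA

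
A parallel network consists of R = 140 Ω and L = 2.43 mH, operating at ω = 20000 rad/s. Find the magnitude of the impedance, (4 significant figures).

45.91 Ω

X_L = ωL = 48.60 Ω
Parallel: admittances add. Y = 1/R + 1/(jωL)
Y = (0.007143 − j0.02058) S
|Y| = 0.02178 S → |Z| = 1/|Y| = 45.91 Ω, ∠Z = −∠Y = 70.86°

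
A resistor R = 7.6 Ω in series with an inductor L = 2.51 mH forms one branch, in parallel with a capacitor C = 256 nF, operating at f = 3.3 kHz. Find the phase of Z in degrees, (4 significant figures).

78.50°

ω = 2πf = 20730 rad/s
X_L = ωL = 52.04 Ω
X_C = 1/(ωC) = 188.4 Ω
Branch 1 (R+jX_L): Z₁ = 7.600 + j52.04 Ω, |Z₁| = 52.60 Ω
Branch 2 (−jX_C): Z₂ = −j188.4 Ω
Parallel: Z = Z₁Z₂/(Z₁+Z₂), |Z| = 72.56 Ω, ∠Z = 78.50°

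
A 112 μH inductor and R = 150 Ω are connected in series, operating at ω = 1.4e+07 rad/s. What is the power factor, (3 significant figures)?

X_L = ωL = 1570 Ω
Z = 150 + j1570 Ω
|Z| = √(150² + 1570²) = 1580 Ω
∠Z = arctan(1570/150) = 84.5°
cos φ = cos(84.5°) = 0.0952

0.0952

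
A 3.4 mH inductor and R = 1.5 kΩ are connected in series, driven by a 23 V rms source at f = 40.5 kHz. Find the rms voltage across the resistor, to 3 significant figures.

19.9 V

ω = 2πf = 254500 rad/s
X_L = ωL = 865 Ω
Z = 1500 + j865 Ω
|Z| = √(1500² + 865²) = 1730 Ω
I = V/|Z| = 13.3 mA
V_R = I·|Z_R| = 0.0133 × 1500 = 19.9 V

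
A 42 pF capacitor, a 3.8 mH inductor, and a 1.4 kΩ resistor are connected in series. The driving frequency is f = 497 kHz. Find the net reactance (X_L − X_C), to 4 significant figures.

4242 Ω

ω = 2πf = 3.123e+06 rad/s
X_L = ωL = 11870 Ω
X_C = 1/(ωC) = 7625 Ω
X = 11870 − 7625 = 4242 Ω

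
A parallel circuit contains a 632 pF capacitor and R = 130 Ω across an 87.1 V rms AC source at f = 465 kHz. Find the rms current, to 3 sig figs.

ω = 2πf = 2.922e+06 rad/s
X_C = 1/(ωC) = 542 Ω
Parallel: admittances add. Y = 1/R + jωC
Y = (0.00769 + j0.00185) S
|Y| = 0.00791 S → |Z| = 1/|Y| = 126 Ω, ∠Z = −∠Y = -13.5°
I = V/|Z| = 87.1/126 = 689 mA

689 mA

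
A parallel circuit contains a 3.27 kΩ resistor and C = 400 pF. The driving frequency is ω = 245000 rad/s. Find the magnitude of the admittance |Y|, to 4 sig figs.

X_C = 1/(ωC) = 10200 Ω
Parallel: admittances add. Y = 1/R + jωC
Y = (0.0003058 + j9.8e-05) S
|Y| = 0.0003211 S → |Z| = 1/|Y| = 3114 Ω, ∠Z = −∠Y = -17.77°

321.1 μS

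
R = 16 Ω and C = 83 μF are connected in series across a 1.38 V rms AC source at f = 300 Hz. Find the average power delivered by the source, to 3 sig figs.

ω = 2πf = 1885 rad/s
X_C = 1/(ωC) = 6.39 Ω
Z = 16.0 − j6.39 Ω
|Z| = √(16.0² + 6.39²) = 17.2 Ω
∠Z = arctan(-6.39/16.0) = -21.8°
I = V/|Z| = 80.1 mA
P = VI cos φ = 1.38 × 0.0801 × cos(-21.8°) = 103 mW

103 mW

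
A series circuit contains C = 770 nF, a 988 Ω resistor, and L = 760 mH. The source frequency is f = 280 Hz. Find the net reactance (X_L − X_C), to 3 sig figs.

599 Ω

ω = 2πf = 1759 rad/s
X_L = ωL = 1340 Ω
X_C = 1/(ωC) = 738 Ω
X = 1340 − 738 = 599 Ω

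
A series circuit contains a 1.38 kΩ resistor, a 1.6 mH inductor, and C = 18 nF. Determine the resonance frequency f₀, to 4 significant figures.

ω₀ = 1/√(LC) = 1/√(0.0016 × 1.8e-08) = 186300 rad/s
f₀ = ω₀/(2π) = 29.66 kHz

29.66 kHz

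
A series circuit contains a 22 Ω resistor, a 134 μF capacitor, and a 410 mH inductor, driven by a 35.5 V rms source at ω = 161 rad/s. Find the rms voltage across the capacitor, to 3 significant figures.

X_L = ωL = 66.0 Ω
X_C = 1/(ωC) = 46.4 Ω
Net reactance X = X_L − X_C = 19.7 Ω
Z = 22.0 + j19.7 Ω
|Z| = √(22.0² + 19.7²) = 29.5 Ω
I = V/|Z| = 1.20 A
V_C = I·|Z_C| = 1.20 × 46.4 = 55.8 V

55.8 V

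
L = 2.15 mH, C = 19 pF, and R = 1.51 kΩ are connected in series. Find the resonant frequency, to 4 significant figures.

ω₀ = 1/√(LC) = 1/√(0.00215 × 1.9e-11) = 4.948e+06 rad/s
f₀ = ω₀/(2π) = 787.5 kHz

787.5 kHz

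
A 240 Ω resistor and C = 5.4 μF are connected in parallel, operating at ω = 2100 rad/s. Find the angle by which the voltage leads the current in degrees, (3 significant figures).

X_C = 1/(ωC) = 88.2 Ω
Parallel: admittances add. Y = 1/R + jωC
Y = (0.00417 + j0.0113) S
|Y| = 0.0121 S → |Z| = 1/|Y| = 82.8 Ω, ∠Z = −∠Y = -69.8°

-69.8°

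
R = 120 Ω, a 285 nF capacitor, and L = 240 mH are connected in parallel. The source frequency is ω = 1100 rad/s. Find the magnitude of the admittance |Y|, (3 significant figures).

X_L = ωL = 264 Ω
X_C = 1/(ωC) = 3190 Ω
Parallel: admittances add. Y = 1/R + 1/(jωL) + jωC
Y = (0.00833 − j0.00347) S
|Y| = 0.00903 S → |Z| = 1/|Y| = 111 Ω, ∠Z = −∠Y = 22.6°

9.03 mS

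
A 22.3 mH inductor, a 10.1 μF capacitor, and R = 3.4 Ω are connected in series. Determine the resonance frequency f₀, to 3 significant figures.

335 Hz

ω₀ = 1/√(LC) = 1/√(0.0223 × 1.01e-05) = 2107 rad/s
f₀ = ω₀/(2π) = 335 Hz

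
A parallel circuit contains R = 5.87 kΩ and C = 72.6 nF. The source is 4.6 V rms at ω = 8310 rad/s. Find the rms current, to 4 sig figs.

X_C = 1/(ωC) = 1658 Ω
Parallel: admittances add. Y = 1/R + jωC
Y = (0.0001704 + j0.0006033) S
|Y| = 0.0006269 S → |Z| = 1/|Y| = 1595 Ω, ∠Z = −∠Y = -74.23°
I = V/|Z| = 4.6/1595 = 2.884 mA

2.884 mA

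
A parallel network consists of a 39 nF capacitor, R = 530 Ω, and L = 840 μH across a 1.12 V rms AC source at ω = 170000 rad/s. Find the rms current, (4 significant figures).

2.154 mA

X_L = ωL = 142.8 Ω
X_C = 1/(ωC) = 150.8 Ω
Parallel: admittances add. Y = 1/R + 1/(jωL) + jωC
Y = (0.001887 − j0.0003728) S
|Y| = 0.001923 S → |Z| = 1/|Y| = 519.9 Ω, ∠Z = −∠Y = 11.18°
I = V/|Z| = 1.12/519.9 = 2.154 mA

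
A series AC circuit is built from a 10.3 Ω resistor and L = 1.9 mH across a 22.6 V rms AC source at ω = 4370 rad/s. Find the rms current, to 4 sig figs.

X_L = ωL = 8.303 Ω
Z = 10.30 + j8.303 Ω
|Z| = √(10.30² + 8.303²) = 13.23 Ω
I = V/|Z| = 22.6/13.23 = 1.708 A

1.708 A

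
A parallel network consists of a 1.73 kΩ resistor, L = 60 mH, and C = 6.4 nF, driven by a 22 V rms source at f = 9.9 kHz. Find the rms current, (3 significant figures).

13.0 mA

ω = 2πf = 62200 rad/s
X_L = ωL = 3730 Ω
X_C = 1/(ωC) = 2510 Ω
Parallel: admittances add. Y = 1/R + 1/(jωL) + jωC
Y = (0.000578 + j0.000130) S
|Y| = 0.000593 S → |Z| = 1/|Y| = 1690 Ω, ∠Z = −∠Y = -12.7°
I = V/|Z| = 22/1690 = 13.0 mA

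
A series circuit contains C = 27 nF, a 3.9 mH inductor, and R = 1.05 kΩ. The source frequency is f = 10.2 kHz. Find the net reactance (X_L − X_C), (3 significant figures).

ω = 2πf = 64090 rad/s
X_L = ωL = 250 Ω
X_C = 1/(ωC) = 578 Ω
X = 250 − 578 = -328 Ω

-328 Ω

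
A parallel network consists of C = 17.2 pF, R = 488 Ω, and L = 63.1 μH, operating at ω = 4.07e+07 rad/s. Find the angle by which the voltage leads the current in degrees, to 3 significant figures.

-8.62°

X_L = ωL = 2570 Ω
X_C = 1/(ωC) = 1430 Ω
Parallel: admittances add. Y = 1/R + 1/(jωL) + jωC
Y = (0.00205 + j0.000311) S
|Y| = 0.00207 S → |Z| = 1/|Y| = 482 Ω, ∠Z = −∠Y = -8.62°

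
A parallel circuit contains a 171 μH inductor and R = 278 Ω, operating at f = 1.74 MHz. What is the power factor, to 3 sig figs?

0.989

ω = 2πf = 1.093e+07 rad/s
X_L = ωL = 1870 Ω
Parallel: admittances add. Y = 1/R + 1/(jωL)
Y = (0.00360 − j0.000535) S
|Y| = 0.00364 S → |Z| = 1/|Y| = 275 Ω, ∠Z = −∠Y = 8.46°
cos φ = cos(8.46°) = 0.989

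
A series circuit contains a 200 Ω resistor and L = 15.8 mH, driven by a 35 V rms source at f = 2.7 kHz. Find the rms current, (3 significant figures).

105 mA

ω = 2πf = 16960 rad/s
X_L = ωL = 268 Ω
Z = 200 + j268 Ω
|Z| = √(200² + 268²) = 334 Ω
I = V/|Z| = 35/334 = 105 mA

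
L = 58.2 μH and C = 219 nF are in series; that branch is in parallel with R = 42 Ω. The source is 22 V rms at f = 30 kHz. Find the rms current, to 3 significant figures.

1.74 A

ω = 2πf = 188500 rad/s
X_L = ωL = 11.0 Ω
X_C = 1/(ωC) = 24.2 Ω
Branch 1: Z₁ = R = 42.0 Ω
Branch 2 (series LC): Z₂ = j(X_L − X_C) = −j13.3 Ω
Parallel: Z = Z₁Z₂/(Z₁+Z₂), |Z| = 12.6 Ω, ∠Z = -72.5°
I = V/|Z| = 22/12.6 = 1.74 A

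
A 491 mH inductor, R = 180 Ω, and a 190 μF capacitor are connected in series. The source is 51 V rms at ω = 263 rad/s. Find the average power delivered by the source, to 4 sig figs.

10.57 W

X_L = ωL = 129.1 Ω
X_C = 1/(ωC) = 20.01 Ω
Net reactance X = X_L − X_C = 109.1 Ω
Z = 180.0 + j109.1 Ω
|Z| = √(180.0² + 109.1²) = 210.5 Ω
∠Z = arctan(109.1/180.0) = 31.23°
I = V/|Z| = 242.3 mA
P = VI cos φ = 51 × 0.2423 × cos(31.23°) = 10.57 W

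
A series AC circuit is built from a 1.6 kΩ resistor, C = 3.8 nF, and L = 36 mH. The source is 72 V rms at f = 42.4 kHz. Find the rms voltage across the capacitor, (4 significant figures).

8.128 V

ω = 2πf = 266400 rad/s
X_L = ωL = 9591 Ω
X_C = 1/(ωC) = 987.8 Ω
Net reactance X = X_L − X_C = 8603 Ω
Z = 1600 + j8603 Ω
|Z| = √(1600² + 8603²) = 8750 Ω
I = V/|Z| = 8.228 mA
V_C = I·|Z_C| = 0.008228 × 987.8 = 8.128 V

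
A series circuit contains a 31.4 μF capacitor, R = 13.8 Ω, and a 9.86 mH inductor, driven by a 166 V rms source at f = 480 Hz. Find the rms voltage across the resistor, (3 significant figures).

97.0 V

ω = 2πf = 3016 rad/s
X_L = ωL = 29.7 Ω
X_C = 1/(ωC) = 10.6 Ω
Net reactance X = X_L − X_C = 19.2 Ω
Z = 13.8 + j19.2 Ω
|Z| = √(13.8² + 19.2²) = 23.6 Ω
I = V/|Z| = 7.03 A
V_R = I·|Z_R| = 7.03 × 13.8 = 97.0 V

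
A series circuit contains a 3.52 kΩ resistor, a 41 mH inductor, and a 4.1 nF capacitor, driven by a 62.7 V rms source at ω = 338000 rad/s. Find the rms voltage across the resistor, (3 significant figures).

X_L = ωL = 13900 Ω
X_C = 1/(ωC) = 722 Ω
Net reactance X = X_L − X_C = 13100 Ω
Z = 3520 + j13100 Ω
|Z| = √(3520² + 13100²) = 13600 Ω
I = V/|Z| = 4.61 mA
V_R = I·|Z_R| = 0.00461 × 3520 = 16.2 V

16.2 V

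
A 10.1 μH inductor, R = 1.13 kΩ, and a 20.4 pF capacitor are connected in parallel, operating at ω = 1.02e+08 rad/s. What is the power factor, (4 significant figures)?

X_L = ωL = 1030 Ω
X_C = 1/(ωC) = 480.6 Ω
Parallel: admittances add. Y = 1/R + 1/(jωL) + jωC
Y = (0.0008850 + j0.001110) S
|Y| = 0.001420 S → |Z| = 1/|Y| = 704.4 Ω, ∠Z = −∠Y = -51.44°
cos φ = cos(-51.44°) = 0.6233

0.6233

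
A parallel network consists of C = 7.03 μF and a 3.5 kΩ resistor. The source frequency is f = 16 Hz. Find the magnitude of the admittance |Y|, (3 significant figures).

ω = 2πf = 100.5 rad/s
X_C = 1/(ωC) = 1410 Ω
Parallel: admittances add. Y = 1/R + jωC
Y = (0.000286 + j0.000707) S
|Y| = 0.000762 S → |Z| = 1/|Y| = 1310 Ω, ∠Z = −∠Y = -68.0°

762 μS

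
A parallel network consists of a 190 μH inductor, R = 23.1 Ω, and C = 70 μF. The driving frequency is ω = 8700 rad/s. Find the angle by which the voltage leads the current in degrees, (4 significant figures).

X_L = ωL = 1.653 Ω
X_C = 1/(ωC) = 1.642 Ω
Parallel: admittances add. Y = 1/R + 1/(jωL) + jωC
Y = (0.04329 + j0.004039) S
|Y| = 0.04348 S → |Z| = 1/|Y| = 23.00 Ω, ∠Z = −∠Y = -5.331°

-5.331°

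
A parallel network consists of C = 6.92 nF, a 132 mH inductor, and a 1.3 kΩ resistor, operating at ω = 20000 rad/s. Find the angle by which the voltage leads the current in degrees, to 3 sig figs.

X_L = ωL = 2640 Ω
X_C = 1/(ωC) = 7230 Ω
Parallel: admittances add. Y = 1/R + 1/(jωL) + jωC
Y = (0.000769 − j0.000240) S
|Y| = 0.000806 S → |Z| = 1/|Y| = 1240 Ω, ∠Z = −∠Y = 17.4°

17.4°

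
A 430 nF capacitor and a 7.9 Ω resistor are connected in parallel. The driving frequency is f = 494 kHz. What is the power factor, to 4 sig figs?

0.09442

ω = 2πf = 3.104e+06 rad/s
X_C = 1/(ωC) = 0.7492 Ω
Parallel: admittances add. Y = 1/R + jωC
Y = (0.1266 + j1.335) S
|Y| = 1.341 S → |Z| = 1/|Y| = 0.7459 Ω, ∠Z = −∠Y = -84.58°
cos φ = cos(-84.58°) = 0.09442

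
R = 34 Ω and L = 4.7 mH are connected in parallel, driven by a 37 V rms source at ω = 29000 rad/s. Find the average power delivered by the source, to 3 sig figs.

40.3 W

X_L = ωL = 136 Ω
Parallel: admittances add. Y = 1/R + 1/(jωL)
Y = (0.0294 − j0.00734) S
|Y| = 0.0303 S → |Z| = 1/|Y| = 33.0 Ω, ∠Z = −∠Y = 14.0°
I = V/|Z| = 1.12 A
P = VI cos φ = 37 × 1.12 × cos(14.0°) = 40.3 W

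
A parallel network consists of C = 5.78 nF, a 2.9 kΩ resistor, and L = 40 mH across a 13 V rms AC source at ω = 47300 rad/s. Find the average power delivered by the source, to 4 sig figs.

58.28 mW

X_L = ωL = 1892 Ω
X_C = 1/(ωC) = 3658 Ω
Parallel: admittances add. Y = 1/R + 1/(jωL) + jωC
Y = (0.0003448 − j0.0002551) S
|Y| = 0.0004290 S → |Z| = 1/|Y| = 2331 Ω, ∠Z = −∠Y = 36.50°
I = V/|Z| = 5.576 mA
P = VI cos φ = 13 × 0.005576 × cos(36.50°) = 58.28 mW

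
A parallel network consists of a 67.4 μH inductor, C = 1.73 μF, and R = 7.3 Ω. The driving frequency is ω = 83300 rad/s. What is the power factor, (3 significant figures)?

X_L = ωL = 5.61 Ω
X_C = 1/(ωC) = 6.94 Ω
Parallel: admittances add. Y = 1/R + 1/(jωL) + jωC
Y = (0.137 − j0.0340) S
|Y| = 0.141 S → |Z| = 1/|Y| = 7.08 Ω, ∠Z = −∠Y = 13.9°
cos φ = cos(13.9°) = 0.971

0.971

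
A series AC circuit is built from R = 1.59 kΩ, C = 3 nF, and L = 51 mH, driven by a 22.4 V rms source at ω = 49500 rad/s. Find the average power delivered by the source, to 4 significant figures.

39.40 mW

X_L = ωL = 2524 Ω
X_C = 1/(ωC) = 6734 Ω
Net reactance X = X_L − X_C = -4210 Ω
Z = 1590 − j4210 Ω
|Z| = √(1590² + 4210²) = 4500 Ω
∠Z = arctan(-4210/1590) = -69.31°
I = V/|Z| = 4.978 mA
P = VI cos φ = 22.4 × 0.004978 × cos(-69.31°) = 39.40 mW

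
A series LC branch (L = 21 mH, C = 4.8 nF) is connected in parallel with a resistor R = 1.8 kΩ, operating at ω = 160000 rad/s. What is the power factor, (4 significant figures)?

0.7527

X_L = ωL = 3360 Ω
X_C = 1/(ωC) = 1302 Ω
Branch 1: Z₁ = R = 1800 Ω
Branch 2 (series LC): Z₂ = j(X_L − X_C) = j2058 Ω
Parallel: Z = Z₁Z₂/(Z₁+Z₂), |Z| = 1355 Ω, ∠Z = 41.18°
cos φ = cos(41.18°) = 0.7527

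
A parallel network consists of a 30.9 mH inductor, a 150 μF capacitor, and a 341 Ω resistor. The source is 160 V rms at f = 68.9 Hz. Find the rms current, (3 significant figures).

1.64 A

ω = 2πf = 432.9 rad/s
X_L = ωL = 13.4 Ω
X_C = 1/(ωC) = 15.4 Ω
Parallel: admittances add. Y = 1/R + 1/(jωL) + jωC
Y = (0.00293 − j0.00982) S
|Y| = 0.0102 S → |Z| = 1/|Y| = 97.6 Ω, ∠Z = −∠Y = 73.4°
I = V/|Z| = 160/97.6 = 1.64 A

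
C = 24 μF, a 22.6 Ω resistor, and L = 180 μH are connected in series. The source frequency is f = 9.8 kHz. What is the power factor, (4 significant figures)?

ω = 2πf = 61580 rad/s
X_L = ωL = 11.08 Ω
X_C = 1/(ωC) = 0.6767 Ω
Net reactance X = X_L − X_C = 10.41 Ω
Z = 22.60 + j10.41 Ω
|Z| = √(22.60² + 10.41²) = 24.88 Ω
∠Z = arctan(10.41/22.60) = 24.73°
cos φ = cos(24.73°) = 0.9083

0.9083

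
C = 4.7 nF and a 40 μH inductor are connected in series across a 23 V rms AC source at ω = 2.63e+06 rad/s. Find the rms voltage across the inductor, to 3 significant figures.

X_L = ωL = 105 Ω
X_C = 1/(ωC) = 80.9 Ω
Net reactance X = X_L − X_C = 24.3 Ω
Z = j24.3 Ω
|Z| = √(0² + 24.3²) = 24.3 Ω
I = V/|Z| = 946 mA
V_L = I·|Z_L| = 0.946 × 105 = 99.6 V

99.6 V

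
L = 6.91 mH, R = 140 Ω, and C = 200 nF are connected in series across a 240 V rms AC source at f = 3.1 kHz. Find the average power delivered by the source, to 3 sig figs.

234 W

ω = 2πf = 19480 rad/s
X_L = ωL = 135 Ω
X_C = 1/(ωC) = 257 Ω
Net reactance X = X_L − X_C = -122 Ω
Z = 140 − j122 Ω
|Z| = √(140² + 122²) = 186 Ω
∠Z = arctan(-122/140) = -41.1°
I = V/|Z| = 1.29 A
P = VI cos φ = 240 × 1.29 × cos(-41.1°) = 234 W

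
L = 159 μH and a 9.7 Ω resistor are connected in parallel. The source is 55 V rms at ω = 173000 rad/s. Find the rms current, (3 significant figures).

6.01 A

X_L = ωL = 27.5 Ω
Parallel: admittances add. Y = 1/R + 1/(jωL)
Y = (0.103 − j0.0364) S
|Y| = 0.109 S → |Z| = 1/|Y| = 9.15 Ω, ∠Z = −∠Y = 19.4°
I = V/|Z| = 55/9.15 = 6.01 A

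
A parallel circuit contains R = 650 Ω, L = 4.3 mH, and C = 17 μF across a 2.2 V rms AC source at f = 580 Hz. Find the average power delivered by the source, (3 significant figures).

ω = 2πf = 3644 rad/s
X_L = ωL = 15.7 Ω
X_C = 1/(ωC) = 16.1 Ω
Parallel: admittances add. Y = 1/R + 1/(jωL) + jωC
Y = (0.00154 − j0.00186) S
|Y| = 0.00242 S → |Z| = 1/|Y| = 414 Ω, ∠Z = −∠Y = 50.4°
I = V/|Z| = 5.32 mA
P = VI cos φ = 2.2 × 0.00532 × cos(50.4°) = 7.45 mW

7.45 mW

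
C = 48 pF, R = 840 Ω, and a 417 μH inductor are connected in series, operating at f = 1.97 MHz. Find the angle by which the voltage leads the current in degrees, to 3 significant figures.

ω = 2πf = 1.238e+07 rad/s
X_L = ωL = 5160 Ω
X_C = 1/(ωC) = 1680 Ω
Net reactance X = X_L − X_C = 3480 Ω
Z = 840 + j3480 Ω
|Z| = √(840² + 3480²) = 3580 Ω
∠Z = arctan(3480/840) = 76.4°

76.4°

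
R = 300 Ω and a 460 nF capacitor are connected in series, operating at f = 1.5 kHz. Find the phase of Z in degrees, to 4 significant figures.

ω = 2πf = 9425 rad/s
X_C = 1/(ωC) = 230.7 Ω
Z = 300.0 − j230.7 Ω
|Z| = √(300.0² + 230.7²) = 378.4 Ω
∠Z = arctan(-230.7/300.0) = -37.56°

-37.56°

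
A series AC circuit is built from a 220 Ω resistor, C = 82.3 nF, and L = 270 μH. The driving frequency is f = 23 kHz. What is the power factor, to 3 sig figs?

ω = 2πf = 144500 rad/s
X_L = ωL = 39.0 Ω
X_C = 1/(ωC) = 84.1 Ω
Net reactance X = X_L − X_C = -45.1 Ω
Z = 220 − j45.1 Ω
|Z| = √(220² + 45.1²) = 225 Ω
∠Z = arctan(-45.1/220) = -11.6°
cos φ = cos(-11.6°) = 0.980

0.980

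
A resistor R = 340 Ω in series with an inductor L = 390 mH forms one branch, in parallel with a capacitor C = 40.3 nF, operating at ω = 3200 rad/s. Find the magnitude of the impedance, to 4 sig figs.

1539 Ω

X_L = ωL = 1248 Ω
X_C = 1/(ωC) = 7754 Ω
Branch 1 (R+jX_L): Z₁ = 340.0 + j1248 Ω, |Z₁| = 1293 Ω
Branch 2 (−jX_C): Z₂ = −j7754 Ω
Parallel: Z = Z₁Z₂/(Z₁+Z₂), |Z| = 1539 Ω, ∠Z = 71.77°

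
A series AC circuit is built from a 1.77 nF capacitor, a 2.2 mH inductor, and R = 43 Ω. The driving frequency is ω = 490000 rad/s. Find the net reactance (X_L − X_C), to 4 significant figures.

-75.00 Ω

X_L = ωL = 1078 Ω
X_C = 1/(ωC) = 1153 Ω
X = 1078 − 1153 = -75.00 Ω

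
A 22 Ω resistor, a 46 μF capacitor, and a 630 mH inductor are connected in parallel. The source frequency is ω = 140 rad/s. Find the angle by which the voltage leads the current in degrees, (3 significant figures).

X_L = ωL = 88.2 Ω
X_C = 1/(ωC) = 155 Ω
Parallel: admittances add. Y = 1/R + 1/(jωL) + jωC
Y = (0.0455 − j0.00490) S
|Y| = 0.0457 S → |Z| = 1/|Y| = 21.9 Ω, ∠Z = −∠Y = 6.15°

6.15°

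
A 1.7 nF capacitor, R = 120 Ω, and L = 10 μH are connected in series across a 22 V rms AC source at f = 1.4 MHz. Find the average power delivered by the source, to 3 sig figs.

ω = 2πf = 8.796e+06 rad/s
X_L = ωL = 88.0 Ω
X_C = 1/(ωC) = 66.9 Ω
Net reactance X = X_L − X_C = 21.1 Ω
Z = 120 + j21.1 Ω
|Z| = √(120² + 21.1²) = 122 Ω
∠Z = arctan(21.1/120) = 9.97°
I = V/|Z| = 181 mA
P = VI cos φ = 22 × 0.181 × cos(9.97°) = 3.91 W

3.91 W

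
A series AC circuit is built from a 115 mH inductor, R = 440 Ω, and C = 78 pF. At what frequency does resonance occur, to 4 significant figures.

53.14 kHz

ω₀ = 1/√(LC) = 1/√(0.115 × 7.8e-11) = 333900 rad/s
f₀ = ω₀/(2π) = 53.14 kHz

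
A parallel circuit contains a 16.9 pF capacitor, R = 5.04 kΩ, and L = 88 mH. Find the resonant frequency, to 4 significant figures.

ω₀ = 1/√(LC) = 1/√(0.088 × 1.69e-11) = 820000 rad/s
f₀ = ω₀/(2π) = 130.5 kHz

130.5 kHz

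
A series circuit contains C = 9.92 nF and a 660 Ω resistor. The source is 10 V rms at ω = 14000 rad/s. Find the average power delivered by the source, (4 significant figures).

1.262 mW

X_C = 1/(ωC) = 7200 Ω
Z = 660.0 − j7200 Ω
|Z| = √(660.0² + 7200²) = 7231 Ω
∠Z = arctan(-7200/660.0) = -84.76°
I = V/|Z| = 1.383 mA
P = VI cos φ = 10 × 0.001383 × cos(-84.76°) = 1.262 mW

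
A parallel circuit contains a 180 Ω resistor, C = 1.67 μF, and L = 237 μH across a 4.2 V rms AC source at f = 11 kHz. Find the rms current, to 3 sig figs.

230 mA

ω = 2πf = 69120 rad/s
X_L = ωL = 16.4 Ω
X_C = 1/(ωC) = 8.66 Ω
Parallel: admittances add. Y = 1/R + 1/(jωL) + jωC
Y = (0.00556 + j0.0544) S
|Y| = 0.0547 S → |Z| = 1/|Y| = 18.3 Ω, ∠Z = −∠Y = -84.2°
I = V/|Z| = 4.2/18.3 = 230 mA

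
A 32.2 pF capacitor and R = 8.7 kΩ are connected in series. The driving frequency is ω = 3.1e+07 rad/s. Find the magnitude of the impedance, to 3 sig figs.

X_C = 1/(ωC) = 1000 Ω
Z = 8700 − j1000 Ω
|Z| = √(8700² + 1000²) = 8760 Ω

8760 Ω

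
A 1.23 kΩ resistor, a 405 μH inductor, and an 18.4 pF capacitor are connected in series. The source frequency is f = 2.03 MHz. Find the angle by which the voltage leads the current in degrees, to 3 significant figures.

ω = 2πf = 1.275e+07 rad/s
X_L = ωL = 5170 Ω
X_C = 1/(ωC) = 4260 Ω
Net reactance X = X_L − X_C = 905 Ω
Z = 1230 + j905 Ω
|Z| = √(1230² + 905²) = 1530 Ω
∠Z = arctan(905/1230) = 36.3°

36.3°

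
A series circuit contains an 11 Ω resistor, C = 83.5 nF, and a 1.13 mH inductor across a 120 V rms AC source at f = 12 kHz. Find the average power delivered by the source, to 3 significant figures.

28.6 W

ω = 2πf = 75400 rad/s
X_L = ωL = 85.2 Ω
X_C = 1/(ωC) = 159 Ω
Net reactance X = X_L − X_C = -73.6 Ω
Z = 11.0 − j73.6 Ω
|Z| = √(11.0² + 73.6²) = 74.5 Ω
∠Z = arctan(-73.6/11.0) = -81.5°
I = V/|Z| = 1.61 A
P = VI cos φ = 120 × 1.61 × cos(-81.5°) = 28.6 W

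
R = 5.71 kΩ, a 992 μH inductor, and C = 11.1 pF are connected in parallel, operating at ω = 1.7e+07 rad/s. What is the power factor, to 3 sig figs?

0.804

X_L = ωL = 16900 Ω
X_C = 1/(ωC) = 5300 Ω
Parallel: admittances add. Y = 1/R + 1/(jωL) + jωC
Y = (0.000175 + j0.000129) S
|Y| = 0.000218 S → |Z| = 1/|Y| = 4590 Ω, ∠Z = −∠Y = -36.5°
cos φ = cos(-36.5°) = 0.804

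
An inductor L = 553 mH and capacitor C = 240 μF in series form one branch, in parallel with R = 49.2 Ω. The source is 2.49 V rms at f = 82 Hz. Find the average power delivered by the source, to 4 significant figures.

126.0 mW

ω = 2πf = 515.2 rad/s
X_L = ωL = 284.9 Ω
X_C = 1/(ωC) = 8.087 Ω
Branch 1: Z₁ = R = 49.20 Ω
Branch 2 (series LC): Z₂ = j(X_L − X_C) = j276.8 Ω
Parallel: Z = Z₁Z₂/(Z₁+Z₂), |Z| = 48.44 Ω, ∠Z = 10.08°
I = V/|Z| = 51.40 mA
P = VI cos φ = 2.49 × 0.05140 × cos(10.08°) = 126.0 mW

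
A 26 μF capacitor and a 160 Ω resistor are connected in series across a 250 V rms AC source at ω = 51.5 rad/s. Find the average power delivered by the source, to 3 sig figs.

X_C = 1/(ωC) = 747 Ω
Z = 160 − j747 Ω
|Z| = √(160² + 747²) = 764 Ω
∠Z = arctan(-747/160) = -77.9°
I = V/|Z| = 327 mA
P = VI cos φ = 250 × 0.327 × cos(-77.9°) = 17.1 W

17.1 W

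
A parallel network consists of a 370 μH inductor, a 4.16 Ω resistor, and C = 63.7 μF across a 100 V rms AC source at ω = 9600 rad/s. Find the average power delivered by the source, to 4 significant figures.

2.404 kW

X_L = ωL = 3.552 Ω
X_C = 1/(ωC) = 1.635 Ω
Parallel: admittances add. Y = 1/R + 1/(jωL) + jωC
Y = (0.2404 + j0.3300) S
|Y| = 0.4083 S → |Z| = 1/|Y| = 2.449 Ω, ∠Z = −∠Y = -53.93°
I = V/|Z| = 40.83 A
P = VI cos φ = 100 × 40.83 × cos(-53.93°) = 2.404 kW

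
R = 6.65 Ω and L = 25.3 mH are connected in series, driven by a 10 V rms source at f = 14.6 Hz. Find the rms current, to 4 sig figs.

ω = 2πf = 91.73 rad/s
X_L = ωL = 2.321 Ω
Z = 6.650 + j2.321 Ω
|Z| = √(6.650² + 2.321²) = 7.043 Ω
I = V/|Z| = 10/7.043 = 1.420 A

1.420 A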